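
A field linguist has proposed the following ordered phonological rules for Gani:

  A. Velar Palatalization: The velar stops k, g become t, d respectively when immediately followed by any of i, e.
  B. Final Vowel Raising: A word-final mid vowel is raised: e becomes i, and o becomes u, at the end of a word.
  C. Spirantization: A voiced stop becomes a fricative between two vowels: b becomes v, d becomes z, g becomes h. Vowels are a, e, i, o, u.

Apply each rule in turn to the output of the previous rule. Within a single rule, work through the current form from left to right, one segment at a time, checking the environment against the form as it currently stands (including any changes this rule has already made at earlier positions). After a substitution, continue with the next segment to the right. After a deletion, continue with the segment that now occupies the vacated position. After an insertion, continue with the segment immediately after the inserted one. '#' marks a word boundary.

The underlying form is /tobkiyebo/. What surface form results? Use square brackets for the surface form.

A Velar Palatalization: [tobkiyebo] → [tobtiyebo]
B Final Vowel Raising: [tobtiyebo] → [tobtiyebu]
C Spirantization: [tobtiyebu] → [tobtiyevu]

[tobtiyevu]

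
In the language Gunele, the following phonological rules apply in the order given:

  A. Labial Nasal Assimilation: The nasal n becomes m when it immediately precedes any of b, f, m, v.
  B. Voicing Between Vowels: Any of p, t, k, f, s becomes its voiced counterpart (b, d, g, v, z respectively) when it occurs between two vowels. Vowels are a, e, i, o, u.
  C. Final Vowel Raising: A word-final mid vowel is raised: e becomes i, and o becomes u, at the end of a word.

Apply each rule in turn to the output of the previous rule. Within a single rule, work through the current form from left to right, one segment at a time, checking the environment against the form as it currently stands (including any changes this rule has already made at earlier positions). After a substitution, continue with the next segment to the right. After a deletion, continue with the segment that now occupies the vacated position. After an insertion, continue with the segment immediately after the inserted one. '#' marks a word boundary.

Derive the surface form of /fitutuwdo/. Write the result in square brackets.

A Labial Nasal Assimilation: no change — [fitutuwdo]
B Voicing Between Vowels: [fitutuwdo] → [fiduduwdo]
C Final Vowel Raising: [fiduduwdo] → [fiduduwdu]

[fiduduwdu]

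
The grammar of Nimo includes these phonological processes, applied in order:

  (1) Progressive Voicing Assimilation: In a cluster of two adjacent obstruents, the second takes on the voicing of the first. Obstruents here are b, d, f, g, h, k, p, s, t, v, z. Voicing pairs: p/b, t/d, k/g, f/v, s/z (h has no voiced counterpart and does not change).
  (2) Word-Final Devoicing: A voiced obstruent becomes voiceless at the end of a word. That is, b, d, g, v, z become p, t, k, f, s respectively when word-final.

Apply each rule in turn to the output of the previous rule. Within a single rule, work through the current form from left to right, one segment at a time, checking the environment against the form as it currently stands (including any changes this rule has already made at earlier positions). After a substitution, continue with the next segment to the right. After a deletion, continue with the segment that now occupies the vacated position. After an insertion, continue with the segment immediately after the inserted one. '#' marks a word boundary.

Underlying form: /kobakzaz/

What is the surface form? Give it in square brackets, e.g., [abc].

[kobaksas]

(1) Progressive Voicing Assimilation: [kobakzaz] → [kobaksaz]
(2) Word-Final Devoicing: [kobaksaz] → [kobaksas]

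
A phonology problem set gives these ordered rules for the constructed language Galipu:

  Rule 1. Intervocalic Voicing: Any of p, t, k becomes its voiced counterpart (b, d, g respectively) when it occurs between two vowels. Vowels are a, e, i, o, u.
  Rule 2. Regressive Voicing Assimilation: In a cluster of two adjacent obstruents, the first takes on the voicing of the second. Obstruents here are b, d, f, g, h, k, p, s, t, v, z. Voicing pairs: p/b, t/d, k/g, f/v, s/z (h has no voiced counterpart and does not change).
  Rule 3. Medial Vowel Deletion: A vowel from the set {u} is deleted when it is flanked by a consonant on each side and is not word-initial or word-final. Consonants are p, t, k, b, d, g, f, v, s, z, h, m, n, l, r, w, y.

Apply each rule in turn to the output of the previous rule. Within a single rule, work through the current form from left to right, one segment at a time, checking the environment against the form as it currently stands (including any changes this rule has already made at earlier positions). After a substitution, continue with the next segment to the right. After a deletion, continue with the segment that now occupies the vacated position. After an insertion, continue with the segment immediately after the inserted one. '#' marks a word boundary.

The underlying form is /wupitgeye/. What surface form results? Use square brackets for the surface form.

Rule 1 Intervocalic Voicing: [wupitgeye] → [wubitgeye]
Rule 2 Regressive Voicing Assimilation: [wubitgeye] → [wubidgeye]
Rule 3 Medial Vowel Deletion: [wubidgeye] → [wbidgeye]

[wbidgeye]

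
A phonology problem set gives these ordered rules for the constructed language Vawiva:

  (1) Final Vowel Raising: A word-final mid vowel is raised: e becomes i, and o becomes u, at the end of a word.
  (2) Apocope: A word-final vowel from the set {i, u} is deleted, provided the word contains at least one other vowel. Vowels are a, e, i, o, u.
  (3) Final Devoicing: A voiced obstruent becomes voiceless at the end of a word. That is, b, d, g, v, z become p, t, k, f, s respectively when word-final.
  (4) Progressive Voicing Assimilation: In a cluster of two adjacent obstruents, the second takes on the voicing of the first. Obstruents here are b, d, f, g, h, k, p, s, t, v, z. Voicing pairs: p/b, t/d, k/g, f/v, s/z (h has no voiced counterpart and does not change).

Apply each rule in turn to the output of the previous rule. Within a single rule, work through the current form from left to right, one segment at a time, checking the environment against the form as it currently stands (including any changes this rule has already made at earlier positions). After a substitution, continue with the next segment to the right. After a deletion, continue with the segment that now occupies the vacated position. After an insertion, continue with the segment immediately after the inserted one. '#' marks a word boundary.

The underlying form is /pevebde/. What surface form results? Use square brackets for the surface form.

[pevebd]

(1) Final Vowel Raising: [pevebde] → [pevebdi]
(2) Apocope: [pevebdi] → [pevebd]
(3) Final Devoicing: [pevebd] → [pevebt]
(4) Progressive Voicing Assimilation: [pevebt] → [pevebd]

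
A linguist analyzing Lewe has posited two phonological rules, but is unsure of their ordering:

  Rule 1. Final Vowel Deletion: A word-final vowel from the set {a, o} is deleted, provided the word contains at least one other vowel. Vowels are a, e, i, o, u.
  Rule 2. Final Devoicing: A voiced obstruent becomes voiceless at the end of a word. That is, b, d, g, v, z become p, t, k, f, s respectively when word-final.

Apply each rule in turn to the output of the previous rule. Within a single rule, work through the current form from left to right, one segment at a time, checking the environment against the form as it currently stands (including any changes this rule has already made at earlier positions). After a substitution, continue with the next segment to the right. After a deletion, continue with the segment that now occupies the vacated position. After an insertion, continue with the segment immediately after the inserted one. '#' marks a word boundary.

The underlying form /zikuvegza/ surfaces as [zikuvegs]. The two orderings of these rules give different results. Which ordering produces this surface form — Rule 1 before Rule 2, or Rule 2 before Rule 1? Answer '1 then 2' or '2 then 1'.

1 then 2

Order 1 then 2:
  1 Final Vowel Deletion: [zikuvegza] → [zikuvegz]
  2 Final Devoicing: [zikuvegz] → [zikuvegs]
  result: [zikuvegs]
Order 2 then 1:
  2 Final Devoicing: no change — [zikuvegza]
  1 Final Vowel Deletion: [zikuvegza] → [zikuvegz]
  result: [zikuvegz]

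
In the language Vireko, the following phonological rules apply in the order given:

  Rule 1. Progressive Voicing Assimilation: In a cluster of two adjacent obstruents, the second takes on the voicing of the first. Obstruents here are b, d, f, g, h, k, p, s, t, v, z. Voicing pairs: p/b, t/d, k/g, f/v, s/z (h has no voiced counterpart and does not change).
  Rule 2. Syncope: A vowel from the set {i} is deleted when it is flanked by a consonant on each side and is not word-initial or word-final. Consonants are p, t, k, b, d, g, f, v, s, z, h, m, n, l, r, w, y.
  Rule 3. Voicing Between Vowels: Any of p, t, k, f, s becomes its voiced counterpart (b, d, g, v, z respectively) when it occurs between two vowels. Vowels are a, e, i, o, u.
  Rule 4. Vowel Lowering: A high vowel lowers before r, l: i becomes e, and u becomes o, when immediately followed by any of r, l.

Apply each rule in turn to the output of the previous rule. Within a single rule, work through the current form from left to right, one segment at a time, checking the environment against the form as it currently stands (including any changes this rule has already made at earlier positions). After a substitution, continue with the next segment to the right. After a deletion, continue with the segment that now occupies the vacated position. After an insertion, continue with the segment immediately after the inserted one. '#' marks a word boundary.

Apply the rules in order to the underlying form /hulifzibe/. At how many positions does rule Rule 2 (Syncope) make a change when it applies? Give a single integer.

2

Rule 1 Progressive Voicing Assimilation: [hulifzibe] → [hulifsibe]
Rule 2 Syncope: [hulifsibe] → [hulfsbe]
Rule 3 Voicing Between Vowels: no change — [hulfsbe]
Rule 4 Vowel Lowering: [hulfsbe] → [holfsbe]
Rule Rule 2 changed 2 position(s).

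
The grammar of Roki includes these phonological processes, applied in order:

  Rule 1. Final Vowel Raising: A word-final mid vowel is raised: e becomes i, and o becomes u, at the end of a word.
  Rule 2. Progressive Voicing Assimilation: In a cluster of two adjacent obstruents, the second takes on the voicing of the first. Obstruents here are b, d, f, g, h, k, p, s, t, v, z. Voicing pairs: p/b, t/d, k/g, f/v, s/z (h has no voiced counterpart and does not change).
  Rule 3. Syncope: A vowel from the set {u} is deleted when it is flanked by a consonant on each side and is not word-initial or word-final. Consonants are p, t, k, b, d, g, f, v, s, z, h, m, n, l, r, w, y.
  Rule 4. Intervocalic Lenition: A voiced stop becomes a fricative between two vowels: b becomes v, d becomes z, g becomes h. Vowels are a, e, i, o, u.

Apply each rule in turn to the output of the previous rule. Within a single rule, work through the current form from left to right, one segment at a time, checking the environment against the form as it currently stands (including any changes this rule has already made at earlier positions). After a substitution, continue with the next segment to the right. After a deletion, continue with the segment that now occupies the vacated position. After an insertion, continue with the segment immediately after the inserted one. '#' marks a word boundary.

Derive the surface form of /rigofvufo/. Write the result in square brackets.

[rihofffu]

Rule 1 Final Vowel Raising: [rigofvufo] → [rigofvufu]
Rule 2 Progressive Voicing Assimilation: [rigofvufu] → [rigoffufu]
Rule 3 Syncope: [rigoffufu] → [rigofffu]
Rule 4 Intervocalic Lenition: [rigofffu] → [rihofffu]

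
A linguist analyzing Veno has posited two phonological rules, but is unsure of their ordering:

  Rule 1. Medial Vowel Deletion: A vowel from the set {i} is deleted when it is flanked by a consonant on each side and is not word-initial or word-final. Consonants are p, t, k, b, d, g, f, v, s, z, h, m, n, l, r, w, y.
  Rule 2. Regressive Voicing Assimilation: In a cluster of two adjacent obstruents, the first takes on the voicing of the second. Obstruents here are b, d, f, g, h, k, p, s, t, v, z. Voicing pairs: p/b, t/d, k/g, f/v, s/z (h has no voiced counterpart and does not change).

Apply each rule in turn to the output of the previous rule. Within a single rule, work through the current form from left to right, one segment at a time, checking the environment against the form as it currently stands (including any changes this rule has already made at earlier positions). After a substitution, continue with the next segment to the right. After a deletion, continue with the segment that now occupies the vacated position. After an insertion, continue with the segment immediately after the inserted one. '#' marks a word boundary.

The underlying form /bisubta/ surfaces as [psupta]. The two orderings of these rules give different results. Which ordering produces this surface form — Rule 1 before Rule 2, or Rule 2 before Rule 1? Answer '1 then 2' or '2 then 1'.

1 then 2

Order 1 then 2:
  1 Medial Vowel Deletion: [bisubta] → [bsubta]
  2 Regressive Voicing Assimilation: [bsubta] → [psupta]
  result: [psupta]
Order 2 then 1:
  2 Regressive Voicing Assimilation: [bisubta] → [bisupta]
  1 Medial Vowel Deletion: [bisupta] → [bsupta]
  result: [bsupta]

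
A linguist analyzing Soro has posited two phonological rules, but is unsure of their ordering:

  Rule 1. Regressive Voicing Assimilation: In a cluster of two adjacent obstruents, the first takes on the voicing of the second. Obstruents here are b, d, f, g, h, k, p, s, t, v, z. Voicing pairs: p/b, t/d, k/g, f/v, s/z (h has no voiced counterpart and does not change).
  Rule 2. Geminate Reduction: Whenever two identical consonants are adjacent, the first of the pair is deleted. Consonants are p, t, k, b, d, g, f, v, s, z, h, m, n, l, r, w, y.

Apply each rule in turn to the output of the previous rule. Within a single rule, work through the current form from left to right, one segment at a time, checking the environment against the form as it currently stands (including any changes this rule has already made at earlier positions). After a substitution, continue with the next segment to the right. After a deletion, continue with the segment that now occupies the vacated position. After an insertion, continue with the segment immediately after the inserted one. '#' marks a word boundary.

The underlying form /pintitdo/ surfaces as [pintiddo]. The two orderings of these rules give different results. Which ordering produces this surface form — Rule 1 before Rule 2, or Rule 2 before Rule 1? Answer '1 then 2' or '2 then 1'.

2 then 1

Order 1 then 2:
  1 Regressive Voicing Assimilation: [pintitdo] → [pintiddo]
  2 Geminate Reduction: [pintiddo] → [pintido]
  result: [pintido]
Order 2 then 1:
  2 Geminate Reduction: no change — [pintitdo]
  1 Regressive Voicing Assimilation: [pintitdo] → [pintiddo]
  result: [pintiddo]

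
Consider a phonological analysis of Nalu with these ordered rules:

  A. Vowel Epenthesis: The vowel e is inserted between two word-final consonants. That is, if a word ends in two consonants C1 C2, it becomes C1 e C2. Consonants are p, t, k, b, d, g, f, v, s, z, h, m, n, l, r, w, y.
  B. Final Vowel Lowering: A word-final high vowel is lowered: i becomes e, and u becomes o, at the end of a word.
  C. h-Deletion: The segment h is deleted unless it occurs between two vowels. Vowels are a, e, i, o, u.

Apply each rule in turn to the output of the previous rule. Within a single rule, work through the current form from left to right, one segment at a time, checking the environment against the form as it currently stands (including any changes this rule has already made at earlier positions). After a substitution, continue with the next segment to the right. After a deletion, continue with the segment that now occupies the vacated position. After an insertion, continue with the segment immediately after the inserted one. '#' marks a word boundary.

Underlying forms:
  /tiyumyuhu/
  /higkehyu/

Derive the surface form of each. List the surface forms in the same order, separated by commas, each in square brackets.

[tiyumyuho], [igkeyo]

/tiyumyuhu/:
  A Vowel Epenthesis: no change — [tiyumyuhu]
  B Final Vowel Lowering: [tiyumyuhu] → [tiyumyuho]
  C h-Deletion: no change — [tiyumyuho]
/higkehyu/:
  A Vowel Epenthesis: no change — [higkehyu]
  B Final Vowel Lowering: [higkehyu] → [higkehyo]
  C h-Deletion: [higkehyo] → [igkeyo]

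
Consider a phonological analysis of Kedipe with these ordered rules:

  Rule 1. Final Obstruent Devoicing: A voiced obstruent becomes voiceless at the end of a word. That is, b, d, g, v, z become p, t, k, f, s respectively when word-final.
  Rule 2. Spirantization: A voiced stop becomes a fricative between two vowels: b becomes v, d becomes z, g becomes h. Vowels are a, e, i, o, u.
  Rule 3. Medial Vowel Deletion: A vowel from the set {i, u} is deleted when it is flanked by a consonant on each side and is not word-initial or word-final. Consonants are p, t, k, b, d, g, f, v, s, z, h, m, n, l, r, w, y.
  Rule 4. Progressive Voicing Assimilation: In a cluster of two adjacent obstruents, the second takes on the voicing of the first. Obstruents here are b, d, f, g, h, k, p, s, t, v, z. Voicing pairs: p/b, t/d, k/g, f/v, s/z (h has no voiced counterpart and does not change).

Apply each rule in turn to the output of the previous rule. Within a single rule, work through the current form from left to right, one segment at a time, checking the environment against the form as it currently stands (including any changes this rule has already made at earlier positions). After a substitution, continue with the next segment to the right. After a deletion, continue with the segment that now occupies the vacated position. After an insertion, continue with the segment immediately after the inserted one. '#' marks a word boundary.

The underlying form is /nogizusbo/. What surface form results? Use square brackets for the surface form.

[nohsspo]

Rule 1 Final Obstruent Devoicing: no change — [nogizusbo]
Rule 2 Spirantization: [nogizusbo] → [nohizusbo]
Rule 3 Medial Vowel Deletion: [nohizusbo] → [nohzsbo]
Rule 4 Progressive Voicing Assimilation: [nohzsbo] → [nohsspo]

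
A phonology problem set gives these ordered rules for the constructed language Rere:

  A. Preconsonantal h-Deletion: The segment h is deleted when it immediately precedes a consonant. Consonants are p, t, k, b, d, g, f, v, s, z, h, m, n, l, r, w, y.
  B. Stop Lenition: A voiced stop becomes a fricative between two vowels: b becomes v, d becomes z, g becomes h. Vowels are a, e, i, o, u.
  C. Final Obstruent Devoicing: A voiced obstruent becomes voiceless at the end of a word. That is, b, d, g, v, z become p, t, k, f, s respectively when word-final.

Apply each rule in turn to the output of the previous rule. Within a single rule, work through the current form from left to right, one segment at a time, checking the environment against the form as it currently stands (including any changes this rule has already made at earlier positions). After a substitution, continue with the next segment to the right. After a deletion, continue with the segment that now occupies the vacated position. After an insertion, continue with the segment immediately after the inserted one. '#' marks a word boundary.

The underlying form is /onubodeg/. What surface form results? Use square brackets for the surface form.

A Preconsonantal h-Deletion: no change — [onubodeg]
B Stop Lenition: [onubodeg] → [onuvozeg]
C Final Obstruent Devoicing: [onuvozeg] → [onuvozek]

[onuvozek]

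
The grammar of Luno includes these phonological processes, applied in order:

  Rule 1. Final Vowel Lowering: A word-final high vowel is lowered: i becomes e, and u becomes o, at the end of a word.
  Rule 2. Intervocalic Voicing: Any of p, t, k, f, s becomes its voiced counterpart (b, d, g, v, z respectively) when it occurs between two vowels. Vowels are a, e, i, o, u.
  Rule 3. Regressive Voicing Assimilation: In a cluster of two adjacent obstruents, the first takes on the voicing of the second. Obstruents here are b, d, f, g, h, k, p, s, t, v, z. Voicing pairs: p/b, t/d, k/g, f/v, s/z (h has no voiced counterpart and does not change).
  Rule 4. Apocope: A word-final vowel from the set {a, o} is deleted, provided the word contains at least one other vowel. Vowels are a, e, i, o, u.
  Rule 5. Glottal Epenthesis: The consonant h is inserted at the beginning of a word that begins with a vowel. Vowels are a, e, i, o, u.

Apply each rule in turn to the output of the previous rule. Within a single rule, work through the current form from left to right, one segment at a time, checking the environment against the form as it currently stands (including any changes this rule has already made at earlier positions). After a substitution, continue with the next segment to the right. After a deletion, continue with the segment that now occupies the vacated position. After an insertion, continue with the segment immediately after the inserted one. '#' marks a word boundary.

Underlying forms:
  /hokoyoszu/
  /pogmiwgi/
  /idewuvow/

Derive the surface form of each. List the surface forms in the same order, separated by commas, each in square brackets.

[hogoyozz], [pogmiwge], [hidewuvow]

/hokoyoszu/:
  Rule 1 Final Vowel Lowering: [hokoyoszu] → [hokoyoszo]
  Rule 2 Intervocalic Voicing: [hokoyoszo] → [hogoyoszo]
  Rule 3 Regressive Voicing Assimilation: [hogoyoszo] → [hogoyozzo]
  Rule 4 Apocope: [hogoyozzo] → [hogoyozz]
  Rule 5 Glottal Epenthesis: no change — [hogoyozz]
/pogmiwgi/:
  Rule 1 Final Vowel Lowering: [pogmiwgi] → [pogmiwge]
  Rule 2 Intervocalic Voicing: no change — [pogmiwge]
  Rule 3 Regressive Voicing Assimilation: no change — [pogmiwge]
  Rule 4 Apocope: no change — [pogmiwge]
  Rule 5 Glottal Epenthesis: no change — [pogmiwge]
/idewuvow/:
  Rule 1 Final Vowel Lowering: no change — [idewuvow]
  Rule 2 Intervocalic Voicing: no change — [idewuvow]
  Rule 3 Regressive Voicing Assimilation: no change — [idewuvow]
  Rule 4 Apocope: no change — [idewuvow]
  Rule 5 Glottal Epenthesis: [idewuvow] → [hidewuvow]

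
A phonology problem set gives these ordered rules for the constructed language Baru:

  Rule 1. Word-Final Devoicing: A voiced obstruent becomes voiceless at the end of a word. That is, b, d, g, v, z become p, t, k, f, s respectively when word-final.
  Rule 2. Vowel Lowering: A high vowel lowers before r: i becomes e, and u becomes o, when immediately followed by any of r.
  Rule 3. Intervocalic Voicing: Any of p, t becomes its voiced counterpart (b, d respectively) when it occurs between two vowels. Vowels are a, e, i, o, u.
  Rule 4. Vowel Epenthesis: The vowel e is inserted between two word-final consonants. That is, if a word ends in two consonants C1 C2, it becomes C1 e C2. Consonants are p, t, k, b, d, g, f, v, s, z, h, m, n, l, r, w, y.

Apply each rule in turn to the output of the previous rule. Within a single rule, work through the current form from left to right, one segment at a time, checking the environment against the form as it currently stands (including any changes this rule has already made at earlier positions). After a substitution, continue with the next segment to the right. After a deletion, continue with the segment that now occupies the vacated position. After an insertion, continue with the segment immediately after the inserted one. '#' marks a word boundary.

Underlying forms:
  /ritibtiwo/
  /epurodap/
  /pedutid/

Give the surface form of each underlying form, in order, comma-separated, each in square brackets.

[ridibtiwo], [eborodap], [pedudit]

/ritibtiwo/:
  Rule 1 Word-Final Devoicing: no change — [ritibtiwo]
  Rule 2 Vowel Lowering: no change — [ritibtiwo]
  Rule 3 Intervocalic Voicing: [ritibtiwo] → [ridibtiwo]
  Rule 4 Vowel Epenthesis: no change — [ridibtiwo]
/epurodap/:
  Rule 1 Word-Final Devoicing: no change — [epurodap]
  Rule 2 Vowel Lowering: [epurodap] → [eporodap]
  Rule 3 Intervocalic Voicing: [eporodap] → [eborodap]
  Rule 4 Vowel Epenthesis: no change — [eborodap]
/pedutid/:
  Rule 1 Word-Final Devoicing: [pedutid] → [pedutit]
  Rule 2 Vowel Lowering: no change — [pedutit]
  Rule 3 Intervocalic Voicing: [pedutit] → [pedudit]
  Rule 4 Vowel Epenthesis: no change — [pedudit]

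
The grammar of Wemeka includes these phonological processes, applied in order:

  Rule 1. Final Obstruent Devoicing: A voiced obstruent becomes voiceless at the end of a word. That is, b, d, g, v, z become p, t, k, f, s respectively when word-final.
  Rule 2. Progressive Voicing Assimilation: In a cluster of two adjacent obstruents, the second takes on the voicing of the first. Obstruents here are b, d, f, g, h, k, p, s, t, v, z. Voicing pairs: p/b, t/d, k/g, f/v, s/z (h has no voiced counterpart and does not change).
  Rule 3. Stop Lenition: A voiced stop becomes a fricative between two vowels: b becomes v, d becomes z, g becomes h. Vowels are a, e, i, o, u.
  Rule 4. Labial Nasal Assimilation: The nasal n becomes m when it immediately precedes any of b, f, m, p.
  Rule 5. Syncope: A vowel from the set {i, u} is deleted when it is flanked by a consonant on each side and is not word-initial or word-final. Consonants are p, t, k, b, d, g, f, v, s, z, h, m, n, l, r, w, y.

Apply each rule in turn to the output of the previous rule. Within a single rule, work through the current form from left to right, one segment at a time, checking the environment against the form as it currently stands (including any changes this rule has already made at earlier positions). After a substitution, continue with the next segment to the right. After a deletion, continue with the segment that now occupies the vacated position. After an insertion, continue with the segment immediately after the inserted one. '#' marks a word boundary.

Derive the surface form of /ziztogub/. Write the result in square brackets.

Rule 1 Final Obstruent Devoicing: [ziztogub] → [ziztogup]
Rule 2 Progressive Voicing Assimilation: [ziztogup] → [zizdogup]
Rule 3 Stop Lenition: [zizdogup] → [zizdohup]
Rule 4 Labial Nasal Assimilation: no change — [zizdohup]
Rule 5 Syncope: [zizdohup] → [zzdohp]

[zzdohp]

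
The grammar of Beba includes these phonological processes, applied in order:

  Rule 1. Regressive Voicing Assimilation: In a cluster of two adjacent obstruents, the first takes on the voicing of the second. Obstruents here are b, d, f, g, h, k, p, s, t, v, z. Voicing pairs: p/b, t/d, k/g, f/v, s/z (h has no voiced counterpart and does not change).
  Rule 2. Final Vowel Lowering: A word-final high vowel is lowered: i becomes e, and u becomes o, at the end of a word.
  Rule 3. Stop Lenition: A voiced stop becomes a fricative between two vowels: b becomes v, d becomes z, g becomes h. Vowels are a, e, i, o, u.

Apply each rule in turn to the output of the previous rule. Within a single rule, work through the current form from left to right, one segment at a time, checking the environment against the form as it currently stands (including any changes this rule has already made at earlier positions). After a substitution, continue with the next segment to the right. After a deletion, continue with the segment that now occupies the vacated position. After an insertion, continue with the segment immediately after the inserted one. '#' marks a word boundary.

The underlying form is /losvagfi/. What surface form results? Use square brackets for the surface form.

Rule 1 Regressive Voicing Assimilation: [losvagfi] → [lozvakfi]
Rule 2 Final Vowel Lowering: [lozvakfi] → [lozvakfe]
Rule 3 Stop Lenition: no change — [lozvakfe]

[lozvakfe]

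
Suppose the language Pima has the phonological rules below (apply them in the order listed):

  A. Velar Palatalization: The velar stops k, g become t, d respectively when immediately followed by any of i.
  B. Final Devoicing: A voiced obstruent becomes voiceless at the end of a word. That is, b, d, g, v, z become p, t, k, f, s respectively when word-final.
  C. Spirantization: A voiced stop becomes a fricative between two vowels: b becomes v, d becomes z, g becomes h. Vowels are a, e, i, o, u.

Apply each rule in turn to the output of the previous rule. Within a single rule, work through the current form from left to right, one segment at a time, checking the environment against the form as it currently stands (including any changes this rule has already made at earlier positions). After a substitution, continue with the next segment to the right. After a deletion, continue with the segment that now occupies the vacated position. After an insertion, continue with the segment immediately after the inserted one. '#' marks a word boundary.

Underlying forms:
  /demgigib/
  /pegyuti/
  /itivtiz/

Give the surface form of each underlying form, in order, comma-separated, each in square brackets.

/demgigib/:
  A Velar Palatalization: [demgigib] → [demdidib]
  B Final Devoicing: [demdidib] → [demdidip]
  C Spirantization: [demdidip] → [demdizip]
/pegyuti/:
  A Velar Palatalization: no change — [pegyuti]
  B Final Devoicing: no change — [pegyuti]
  C Spirantization: no change — [pegyuti]
/itivtiz/:
  A Velar Palatalization: no change — [itivtiz]
  B Final Devoicing: [itivtiz] → [itivtis]
  C Spirantization: no change — [itivtis]

[demdizip], [pegyuti], [itivtis]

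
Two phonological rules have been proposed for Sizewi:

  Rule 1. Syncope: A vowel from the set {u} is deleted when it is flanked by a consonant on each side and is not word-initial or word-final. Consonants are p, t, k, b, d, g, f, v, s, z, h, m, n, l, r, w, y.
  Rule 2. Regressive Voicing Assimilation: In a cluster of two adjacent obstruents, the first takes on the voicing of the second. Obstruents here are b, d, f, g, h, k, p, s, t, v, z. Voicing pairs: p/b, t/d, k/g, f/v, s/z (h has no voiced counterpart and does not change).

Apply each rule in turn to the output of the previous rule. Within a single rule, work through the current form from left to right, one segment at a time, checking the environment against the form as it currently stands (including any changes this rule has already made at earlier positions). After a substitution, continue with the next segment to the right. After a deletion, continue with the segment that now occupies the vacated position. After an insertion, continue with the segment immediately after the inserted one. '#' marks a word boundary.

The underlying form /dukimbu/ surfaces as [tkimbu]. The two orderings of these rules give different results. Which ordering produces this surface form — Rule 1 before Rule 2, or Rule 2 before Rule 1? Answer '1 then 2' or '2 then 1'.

1 then 2

Order 1 then 2:
  1 Syncope: [dukimbu] → [dkimbu]
  2 Regressive Voicing Assimilation: [dkimbu] → [tkimbu]
  result: [tkimbu]
Order 2 then 1:
  2 Regressive Voicing Assimilation: no change — [dukimbu]
  1 Syncope: [dukimbu] → [dkimbu]
  result: [dkimbu]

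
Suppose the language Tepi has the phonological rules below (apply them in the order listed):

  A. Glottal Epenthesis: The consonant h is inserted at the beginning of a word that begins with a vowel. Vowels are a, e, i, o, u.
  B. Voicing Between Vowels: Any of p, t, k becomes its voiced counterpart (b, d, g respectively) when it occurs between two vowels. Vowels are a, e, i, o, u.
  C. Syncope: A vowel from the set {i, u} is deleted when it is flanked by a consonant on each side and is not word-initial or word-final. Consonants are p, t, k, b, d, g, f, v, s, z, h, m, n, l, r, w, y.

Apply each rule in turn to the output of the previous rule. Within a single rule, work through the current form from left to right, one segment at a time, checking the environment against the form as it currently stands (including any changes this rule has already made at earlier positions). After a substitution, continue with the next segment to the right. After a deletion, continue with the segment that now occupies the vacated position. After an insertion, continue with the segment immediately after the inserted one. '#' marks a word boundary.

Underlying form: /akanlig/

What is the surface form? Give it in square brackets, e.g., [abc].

[haganlg]

A Glottal Epenthesis: [akanlig] → [hakanlig]
B Voicing Between Vowels: [hakanlig] → [haganlig]
C Syncope: [haganlig] → [haganlg]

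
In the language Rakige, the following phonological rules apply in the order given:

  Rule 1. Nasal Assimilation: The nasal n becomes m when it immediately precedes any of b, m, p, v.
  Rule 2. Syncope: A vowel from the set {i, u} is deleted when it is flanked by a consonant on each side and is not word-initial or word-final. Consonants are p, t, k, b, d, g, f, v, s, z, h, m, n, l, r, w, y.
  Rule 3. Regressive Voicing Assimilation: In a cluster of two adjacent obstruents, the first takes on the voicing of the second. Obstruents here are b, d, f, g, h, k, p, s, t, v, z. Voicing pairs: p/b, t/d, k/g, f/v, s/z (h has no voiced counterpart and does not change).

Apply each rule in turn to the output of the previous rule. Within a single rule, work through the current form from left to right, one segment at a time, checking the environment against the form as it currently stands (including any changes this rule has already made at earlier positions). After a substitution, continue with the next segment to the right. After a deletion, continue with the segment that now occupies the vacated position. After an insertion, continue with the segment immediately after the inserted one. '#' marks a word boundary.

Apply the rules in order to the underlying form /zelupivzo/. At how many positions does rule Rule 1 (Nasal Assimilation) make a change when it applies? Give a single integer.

0

Rule 1 Nasal Assimilation: no change — [zelupivzo]
Rule 2 Syncope: [zelupivzo] → [zelpvzo]
Rule 3 Regressive Voicing Assimilation: [zelpvzo] → [zelbvzo]
Rule Rule 1 changed 0 position(s).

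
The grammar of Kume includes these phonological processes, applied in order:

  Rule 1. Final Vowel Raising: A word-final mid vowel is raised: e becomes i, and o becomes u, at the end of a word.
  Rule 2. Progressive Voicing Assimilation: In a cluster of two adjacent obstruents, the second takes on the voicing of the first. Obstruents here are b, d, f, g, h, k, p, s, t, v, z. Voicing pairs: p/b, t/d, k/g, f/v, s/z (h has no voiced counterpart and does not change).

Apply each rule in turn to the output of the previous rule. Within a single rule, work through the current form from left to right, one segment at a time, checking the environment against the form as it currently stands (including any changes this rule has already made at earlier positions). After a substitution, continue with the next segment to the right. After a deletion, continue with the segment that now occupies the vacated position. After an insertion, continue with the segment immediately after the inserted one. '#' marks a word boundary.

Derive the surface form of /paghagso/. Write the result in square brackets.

[paghagzu]

Rule 1 Final Vowel Raising: [paghagso] → [paghagsu]
Rule 2 Progressive Voicing Assimilation: [paghagsu] → [paghagzu]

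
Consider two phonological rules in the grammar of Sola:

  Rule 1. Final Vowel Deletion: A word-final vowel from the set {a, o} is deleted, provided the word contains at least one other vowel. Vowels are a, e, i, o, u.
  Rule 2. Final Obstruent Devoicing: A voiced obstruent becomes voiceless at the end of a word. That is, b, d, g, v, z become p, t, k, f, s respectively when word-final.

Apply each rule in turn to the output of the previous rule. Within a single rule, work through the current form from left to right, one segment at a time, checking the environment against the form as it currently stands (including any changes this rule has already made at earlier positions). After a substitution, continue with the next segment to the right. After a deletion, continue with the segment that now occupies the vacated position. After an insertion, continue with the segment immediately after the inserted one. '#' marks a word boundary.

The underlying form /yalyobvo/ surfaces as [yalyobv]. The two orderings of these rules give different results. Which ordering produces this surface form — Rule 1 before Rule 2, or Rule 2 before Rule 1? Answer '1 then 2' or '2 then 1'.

2 then 1

Order 1 then 2:
  1 Final Vowel Deletion: [yalyobvo] → [yalyobv]
  2 Final Obstruent Devoicing: [yalyobv] → [yalyobf]
  result: [yalyobf]
Order 2 then 1:
  2 Final Obstruent Devoicing: no change — [yalyobvo]
  1 Final Vowel Deletion: [yalyobvo] → [yalyobv]
  result: [yalyobv]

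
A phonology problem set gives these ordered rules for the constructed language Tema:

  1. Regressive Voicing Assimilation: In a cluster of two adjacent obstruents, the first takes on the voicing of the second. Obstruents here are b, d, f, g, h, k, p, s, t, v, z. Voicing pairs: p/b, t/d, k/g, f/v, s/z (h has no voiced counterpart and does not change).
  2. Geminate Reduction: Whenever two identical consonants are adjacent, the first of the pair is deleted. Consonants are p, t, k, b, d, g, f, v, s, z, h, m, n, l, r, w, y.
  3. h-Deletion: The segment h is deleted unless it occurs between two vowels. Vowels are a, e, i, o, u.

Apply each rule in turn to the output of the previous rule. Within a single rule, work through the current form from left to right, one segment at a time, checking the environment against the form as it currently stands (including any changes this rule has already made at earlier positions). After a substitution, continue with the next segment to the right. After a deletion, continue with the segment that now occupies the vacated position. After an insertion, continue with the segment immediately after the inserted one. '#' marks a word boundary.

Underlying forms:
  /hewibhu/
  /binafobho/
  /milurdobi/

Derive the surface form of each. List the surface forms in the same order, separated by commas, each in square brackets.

[ewipu], [binafopo], [milurdobi]

/hewibhu/:
  1 Regressive Voicing Assimilation: [hewibhu] → [hewiphu]
  2 Geminate Reduction: no change — [hewiphu]
  3 h-Deletion: [hewiphu] → [ewipu]
/binafobho/:
  1 Regressive Voicing Assimilation: [binafobho] → [binafopho]
  2 Geminate Reduction: no change — [binafopho]
  3 h-Deletion: [binafopho] → [binafopo]
/milurdobi/:
  1 Regressive Voicing Assimilation: no change — [milurdobi]
  2 Geminate Reduction: no change — [milurdobi]
  3 h-Deletion: no change — [milurdobi]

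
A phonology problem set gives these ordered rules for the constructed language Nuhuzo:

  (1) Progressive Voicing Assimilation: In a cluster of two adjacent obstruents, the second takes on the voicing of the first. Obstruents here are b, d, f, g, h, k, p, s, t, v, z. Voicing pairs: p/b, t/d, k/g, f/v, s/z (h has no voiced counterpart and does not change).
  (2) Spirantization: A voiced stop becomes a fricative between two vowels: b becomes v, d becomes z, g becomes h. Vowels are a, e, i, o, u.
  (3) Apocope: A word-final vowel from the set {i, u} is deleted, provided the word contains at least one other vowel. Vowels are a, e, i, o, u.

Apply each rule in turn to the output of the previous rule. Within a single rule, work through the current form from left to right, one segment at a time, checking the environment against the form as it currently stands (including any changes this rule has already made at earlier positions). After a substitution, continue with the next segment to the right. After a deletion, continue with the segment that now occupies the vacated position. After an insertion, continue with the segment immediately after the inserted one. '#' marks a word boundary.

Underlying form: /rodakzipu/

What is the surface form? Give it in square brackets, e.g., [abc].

(1) Progressive Voicing Assimilation: [rodakzipu] → [rodaksipu]
(2) Spirantization: [rodaksipu] → [rozaksipu]
(3) Apocope: [rozaksipu] → [rozaksip]

[rozaksip]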